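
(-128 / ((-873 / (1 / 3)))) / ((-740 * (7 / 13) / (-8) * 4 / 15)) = 832 / 226107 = 0.00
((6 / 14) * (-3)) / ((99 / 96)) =-96 / 77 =-1.25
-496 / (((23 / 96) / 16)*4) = -190464 / 23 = -8281.04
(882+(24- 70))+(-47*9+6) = 419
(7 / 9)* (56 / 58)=196 / 261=0.75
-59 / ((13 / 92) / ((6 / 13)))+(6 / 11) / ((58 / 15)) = -10381587 / 53911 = -192.57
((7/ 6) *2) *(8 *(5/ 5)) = 56/ 3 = 18.67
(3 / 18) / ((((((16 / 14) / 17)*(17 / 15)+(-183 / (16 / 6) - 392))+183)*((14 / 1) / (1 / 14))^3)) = -5 / 62694412592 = -0.00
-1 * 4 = -4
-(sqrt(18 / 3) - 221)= 218.55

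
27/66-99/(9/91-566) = 661671/1132934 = 0.58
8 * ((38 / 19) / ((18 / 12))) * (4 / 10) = 64 / 15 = 4.27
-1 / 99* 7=-7 / 99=-0.07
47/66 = 0.71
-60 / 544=-15 / 136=-0.11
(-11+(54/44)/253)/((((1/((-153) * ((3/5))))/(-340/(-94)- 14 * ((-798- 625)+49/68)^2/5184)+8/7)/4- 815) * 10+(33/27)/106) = 125685932811550394913/93130142098996644811037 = 0.00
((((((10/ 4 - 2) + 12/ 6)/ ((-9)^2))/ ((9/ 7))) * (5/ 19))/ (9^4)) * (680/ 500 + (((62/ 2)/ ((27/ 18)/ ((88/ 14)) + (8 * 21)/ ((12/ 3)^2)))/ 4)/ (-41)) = 0.00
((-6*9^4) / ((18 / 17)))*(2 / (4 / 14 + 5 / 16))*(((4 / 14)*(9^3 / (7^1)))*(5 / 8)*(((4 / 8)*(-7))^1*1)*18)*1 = 9757256760 / 67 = 145630697.91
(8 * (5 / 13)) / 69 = 0.04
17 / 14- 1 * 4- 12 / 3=-95 / 14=-6.79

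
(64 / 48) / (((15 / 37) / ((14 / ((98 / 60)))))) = 592 / 21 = 28.19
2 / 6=1 / 3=0.33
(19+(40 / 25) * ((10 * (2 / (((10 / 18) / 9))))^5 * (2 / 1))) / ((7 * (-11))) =-57127475626079 / 385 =-148383053574.23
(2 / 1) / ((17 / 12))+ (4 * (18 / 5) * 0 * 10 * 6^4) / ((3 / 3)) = 24 / 17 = 1.41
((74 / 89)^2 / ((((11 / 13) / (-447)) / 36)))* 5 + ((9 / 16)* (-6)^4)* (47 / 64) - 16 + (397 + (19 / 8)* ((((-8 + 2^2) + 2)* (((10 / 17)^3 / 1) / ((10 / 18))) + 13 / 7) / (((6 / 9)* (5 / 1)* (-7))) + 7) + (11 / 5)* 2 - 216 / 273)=-5654467015797997543 / 87258727075520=-64801.16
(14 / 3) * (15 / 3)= 70 / 3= 23.33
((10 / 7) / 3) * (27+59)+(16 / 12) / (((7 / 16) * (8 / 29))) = 52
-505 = -505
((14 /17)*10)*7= 980 /17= 57.65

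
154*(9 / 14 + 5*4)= 3179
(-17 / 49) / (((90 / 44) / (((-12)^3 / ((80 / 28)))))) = 17952 / 175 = 102.58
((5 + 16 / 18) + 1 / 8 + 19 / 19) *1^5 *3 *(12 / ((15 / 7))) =707 / 6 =117.83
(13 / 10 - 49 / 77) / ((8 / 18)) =657 / 440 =1.49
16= 16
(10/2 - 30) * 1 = -25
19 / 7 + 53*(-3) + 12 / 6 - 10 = -1150 / 7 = -164.29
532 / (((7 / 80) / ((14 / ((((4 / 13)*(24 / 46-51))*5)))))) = -1272544 / 1161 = -1096.08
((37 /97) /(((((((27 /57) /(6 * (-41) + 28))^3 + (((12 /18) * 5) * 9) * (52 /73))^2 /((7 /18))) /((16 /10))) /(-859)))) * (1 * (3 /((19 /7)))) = -8822743348496498229273802607872 /17880215836130198143967163254895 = -0.49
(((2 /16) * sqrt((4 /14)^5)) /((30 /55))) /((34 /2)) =11 * sqrt(14) /69972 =0.00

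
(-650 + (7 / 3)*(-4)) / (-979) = 1978 / 2937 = 0.67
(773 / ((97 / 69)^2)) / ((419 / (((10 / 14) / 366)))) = 6133755 / 3366784834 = 0.00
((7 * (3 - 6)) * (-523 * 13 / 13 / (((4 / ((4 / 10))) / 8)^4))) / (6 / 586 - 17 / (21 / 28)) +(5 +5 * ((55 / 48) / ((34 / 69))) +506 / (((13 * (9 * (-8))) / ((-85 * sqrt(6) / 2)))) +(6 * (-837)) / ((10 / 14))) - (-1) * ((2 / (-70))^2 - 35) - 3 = -343667987335711 / 47397700000 +21505 * sqrt(6) / 936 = -7194.45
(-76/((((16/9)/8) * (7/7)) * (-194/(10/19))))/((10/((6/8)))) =27/388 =0.07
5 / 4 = 1.25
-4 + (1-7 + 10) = 0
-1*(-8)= 8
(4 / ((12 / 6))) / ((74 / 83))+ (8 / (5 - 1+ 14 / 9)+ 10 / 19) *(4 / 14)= 345091 / 123025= 2.81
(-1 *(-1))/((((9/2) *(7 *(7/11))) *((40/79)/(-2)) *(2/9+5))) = -869/23030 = -0.04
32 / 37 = 0.86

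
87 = 87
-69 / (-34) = 69 / 34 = 2.03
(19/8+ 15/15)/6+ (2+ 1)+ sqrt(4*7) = 57/16+ 2*sqrt(7) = 8.85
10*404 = 4040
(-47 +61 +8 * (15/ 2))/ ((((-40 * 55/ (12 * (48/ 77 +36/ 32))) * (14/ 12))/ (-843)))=302334363/ 592900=509.92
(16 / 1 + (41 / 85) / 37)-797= -780.99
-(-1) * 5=5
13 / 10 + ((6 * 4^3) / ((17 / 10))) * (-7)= -268579 / 170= -1579.88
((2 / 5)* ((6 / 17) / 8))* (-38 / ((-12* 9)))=19 / 3060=0.01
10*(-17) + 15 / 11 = -1855 / 11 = -168.64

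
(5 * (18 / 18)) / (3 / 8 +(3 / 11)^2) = 11.13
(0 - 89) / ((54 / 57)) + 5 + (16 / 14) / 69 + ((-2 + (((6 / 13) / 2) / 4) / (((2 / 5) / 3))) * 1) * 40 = -5712139 / 37674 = -151.62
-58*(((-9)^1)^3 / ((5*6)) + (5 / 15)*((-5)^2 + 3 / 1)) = 13021 / 15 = 868.07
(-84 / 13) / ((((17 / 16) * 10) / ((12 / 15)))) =-2688 / 5525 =-0.49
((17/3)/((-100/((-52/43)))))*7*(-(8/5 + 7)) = -1547/375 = -4.13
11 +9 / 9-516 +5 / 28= -14107 / 28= -503.82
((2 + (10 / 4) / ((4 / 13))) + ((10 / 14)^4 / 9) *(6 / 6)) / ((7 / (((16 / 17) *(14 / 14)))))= 3510658 / 2571471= 1.37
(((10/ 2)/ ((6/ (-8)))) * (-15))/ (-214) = -50/ 107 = -0.47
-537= -537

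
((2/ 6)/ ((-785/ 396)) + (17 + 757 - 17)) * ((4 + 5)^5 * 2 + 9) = 70168904091/ 785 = 89387138.97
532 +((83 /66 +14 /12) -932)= -13120 /33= -397.58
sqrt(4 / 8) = 0.71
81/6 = 27/2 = 13.50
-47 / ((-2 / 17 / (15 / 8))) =11985 / 16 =749.06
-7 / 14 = -1 / 2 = -0.50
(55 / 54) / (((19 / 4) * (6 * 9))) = 55 / 13851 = 0.00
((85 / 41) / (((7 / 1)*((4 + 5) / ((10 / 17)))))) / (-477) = -50 / 1232091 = -0.00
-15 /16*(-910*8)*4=27300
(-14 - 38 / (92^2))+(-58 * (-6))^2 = 512452861 / 4232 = 121090.00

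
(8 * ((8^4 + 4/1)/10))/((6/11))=18040/3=6013.33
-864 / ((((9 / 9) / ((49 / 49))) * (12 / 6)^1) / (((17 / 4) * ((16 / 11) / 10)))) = -14688 / 55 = -267.05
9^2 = 81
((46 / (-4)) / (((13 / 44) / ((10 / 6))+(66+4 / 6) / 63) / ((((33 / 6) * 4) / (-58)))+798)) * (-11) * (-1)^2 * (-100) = -5785857000 / 363499481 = -15.92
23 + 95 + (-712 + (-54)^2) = 2322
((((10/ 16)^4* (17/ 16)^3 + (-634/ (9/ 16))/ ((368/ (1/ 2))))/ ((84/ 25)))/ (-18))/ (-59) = -117068952425/ 309809010180096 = -0.00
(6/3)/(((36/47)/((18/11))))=47/11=4.27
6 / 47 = 0.13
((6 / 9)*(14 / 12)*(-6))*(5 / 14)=-5 / 3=-1.67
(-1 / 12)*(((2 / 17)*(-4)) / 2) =1 / 51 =0.02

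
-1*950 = -950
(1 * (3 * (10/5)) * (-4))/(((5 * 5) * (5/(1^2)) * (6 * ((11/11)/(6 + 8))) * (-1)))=56/125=0.45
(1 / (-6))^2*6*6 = 1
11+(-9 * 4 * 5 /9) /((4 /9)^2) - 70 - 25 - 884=-4277 /4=-1069.25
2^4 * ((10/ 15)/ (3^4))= 32/ 243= 0.13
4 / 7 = 0.57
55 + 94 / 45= 2569 / 45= 57.09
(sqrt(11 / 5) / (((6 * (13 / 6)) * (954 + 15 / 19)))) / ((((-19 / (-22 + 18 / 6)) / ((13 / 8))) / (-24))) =-19 * sqrt(55) / 30235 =-0.00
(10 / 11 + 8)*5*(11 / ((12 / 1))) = 245 / 6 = 40.83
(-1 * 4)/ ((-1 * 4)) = 1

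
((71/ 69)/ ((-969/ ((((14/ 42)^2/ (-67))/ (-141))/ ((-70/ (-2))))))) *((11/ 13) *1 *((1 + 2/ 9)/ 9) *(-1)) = 8591/ 209510458904565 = 0.00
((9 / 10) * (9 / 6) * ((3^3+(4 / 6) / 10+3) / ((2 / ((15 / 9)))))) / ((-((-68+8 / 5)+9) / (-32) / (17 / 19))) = -16.87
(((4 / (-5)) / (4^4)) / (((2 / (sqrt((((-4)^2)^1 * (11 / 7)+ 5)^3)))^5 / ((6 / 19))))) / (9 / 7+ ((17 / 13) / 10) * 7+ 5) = -726175837237990269 * sqrt(1477) / 52498876570112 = -531596.40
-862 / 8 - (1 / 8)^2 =-6897 / 64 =-107.77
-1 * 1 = -1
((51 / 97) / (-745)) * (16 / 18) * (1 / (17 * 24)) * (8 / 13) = -8 / 8455005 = -0.00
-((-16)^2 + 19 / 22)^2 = -31933801 / 484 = -65978.93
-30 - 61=-91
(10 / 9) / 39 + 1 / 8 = 431 / 2808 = 0.15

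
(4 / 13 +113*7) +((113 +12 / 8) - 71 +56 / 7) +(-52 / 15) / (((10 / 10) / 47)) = 265151 / 390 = 679.87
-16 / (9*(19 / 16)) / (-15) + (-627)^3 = -632251679639 / 2565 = -246491882.90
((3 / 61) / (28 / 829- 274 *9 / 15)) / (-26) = 12435 / 1080538628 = 0.00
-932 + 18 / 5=-4642 / 5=-928.40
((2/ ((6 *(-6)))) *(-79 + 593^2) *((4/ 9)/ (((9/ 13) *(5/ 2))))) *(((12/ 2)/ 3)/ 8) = -304694/ 243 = -1253.88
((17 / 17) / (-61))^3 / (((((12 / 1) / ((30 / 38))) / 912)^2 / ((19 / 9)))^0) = -0.00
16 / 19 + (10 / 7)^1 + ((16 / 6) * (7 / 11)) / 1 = 17414 / 4389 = 3.97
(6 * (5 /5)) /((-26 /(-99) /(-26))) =-594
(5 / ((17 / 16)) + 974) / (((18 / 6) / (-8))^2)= 354944 / 51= 6959.69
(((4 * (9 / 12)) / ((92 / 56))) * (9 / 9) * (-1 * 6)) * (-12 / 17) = 3024 / 391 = 7.73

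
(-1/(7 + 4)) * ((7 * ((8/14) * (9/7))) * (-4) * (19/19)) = 144/77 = 1.87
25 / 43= 0.58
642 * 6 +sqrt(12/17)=3852.84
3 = 3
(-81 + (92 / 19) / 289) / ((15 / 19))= -444679 / 4335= -102.58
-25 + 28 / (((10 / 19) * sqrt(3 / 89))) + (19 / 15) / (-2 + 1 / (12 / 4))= -644 / 25 + 266 * sqrt(267) / 15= 264.01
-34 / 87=-0.39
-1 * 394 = -394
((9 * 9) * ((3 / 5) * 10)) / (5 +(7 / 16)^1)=2592 / 29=89.38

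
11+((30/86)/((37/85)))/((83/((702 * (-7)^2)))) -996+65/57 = -651.74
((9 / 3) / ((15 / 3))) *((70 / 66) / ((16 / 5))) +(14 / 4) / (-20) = 21 / 880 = 0.02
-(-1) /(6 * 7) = 1 /42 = 0.02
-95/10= -19/2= -9.50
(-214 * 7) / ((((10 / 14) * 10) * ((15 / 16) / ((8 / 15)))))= -671104 / 5625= -119.31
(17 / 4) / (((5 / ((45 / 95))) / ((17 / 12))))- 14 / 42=1081 / 4560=0.24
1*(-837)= -837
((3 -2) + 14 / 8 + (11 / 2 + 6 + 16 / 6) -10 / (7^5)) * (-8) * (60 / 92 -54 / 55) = 948452878 / 21260855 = 44.61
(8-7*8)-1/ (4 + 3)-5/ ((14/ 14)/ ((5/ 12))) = -4219/ 84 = -50.23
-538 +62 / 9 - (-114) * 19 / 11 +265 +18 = -5069 / 99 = -51.20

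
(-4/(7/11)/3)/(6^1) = -22/63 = -0.35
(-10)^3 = -1000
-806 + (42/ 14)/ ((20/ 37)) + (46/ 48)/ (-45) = -864509/ 1080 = -800.47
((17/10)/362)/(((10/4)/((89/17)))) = 89/9050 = 0.01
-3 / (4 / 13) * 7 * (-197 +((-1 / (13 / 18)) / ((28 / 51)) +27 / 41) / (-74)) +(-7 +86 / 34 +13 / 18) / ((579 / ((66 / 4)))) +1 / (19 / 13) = 13444.11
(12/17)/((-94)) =-6/799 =-0.01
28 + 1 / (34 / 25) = 977 / 34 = 28.74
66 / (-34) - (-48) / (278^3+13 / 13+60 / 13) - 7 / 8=-35657839701 / 12661801688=-2.82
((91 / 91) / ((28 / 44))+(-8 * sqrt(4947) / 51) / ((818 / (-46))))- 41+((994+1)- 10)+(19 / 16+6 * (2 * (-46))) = 184 * sqrt(4947) / 20859+44213 / 112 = 395.38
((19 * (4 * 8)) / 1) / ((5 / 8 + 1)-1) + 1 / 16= 77829 / 80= 972.86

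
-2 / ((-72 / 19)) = 19 / 36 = 0.53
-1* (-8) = 8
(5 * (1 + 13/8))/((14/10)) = 9.38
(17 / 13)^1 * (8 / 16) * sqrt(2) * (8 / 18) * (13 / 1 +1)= 476 * sqrt(2) / 117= 5.75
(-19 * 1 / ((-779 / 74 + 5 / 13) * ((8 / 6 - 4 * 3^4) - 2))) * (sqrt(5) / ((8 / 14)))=-0.02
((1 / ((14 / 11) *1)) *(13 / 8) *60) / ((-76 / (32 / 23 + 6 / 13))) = -45705 / 24472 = -1.87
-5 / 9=-0.56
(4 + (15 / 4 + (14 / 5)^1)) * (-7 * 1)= -1477 / 20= -73.85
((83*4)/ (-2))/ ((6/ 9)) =-249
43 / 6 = 7.17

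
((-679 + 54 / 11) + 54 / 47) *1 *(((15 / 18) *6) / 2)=-1739555 / 1034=-1682.35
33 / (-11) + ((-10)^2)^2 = 9997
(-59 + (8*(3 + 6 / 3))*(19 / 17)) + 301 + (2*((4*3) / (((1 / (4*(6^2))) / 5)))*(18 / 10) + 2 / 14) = 3735511 / 119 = 31390.85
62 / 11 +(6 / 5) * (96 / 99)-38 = -156 / 5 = -31.20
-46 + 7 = -39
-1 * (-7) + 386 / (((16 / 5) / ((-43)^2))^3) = 152502883571461 / 2048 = 74464298618.88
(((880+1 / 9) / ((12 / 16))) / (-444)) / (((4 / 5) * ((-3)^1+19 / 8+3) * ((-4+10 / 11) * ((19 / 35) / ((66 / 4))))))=167727175 / 12261726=13.68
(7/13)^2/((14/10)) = 35/169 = 0.21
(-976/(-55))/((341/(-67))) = -65392/18755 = -3.49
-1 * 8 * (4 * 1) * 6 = -192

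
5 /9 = 0.56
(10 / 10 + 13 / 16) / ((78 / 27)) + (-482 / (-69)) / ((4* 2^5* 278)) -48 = -756036215 / 15959424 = -47.37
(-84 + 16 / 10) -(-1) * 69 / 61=-24787 / 305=-81.27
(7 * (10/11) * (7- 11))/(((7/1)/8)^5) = -1310720/26411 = -49.63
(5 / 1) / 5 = 1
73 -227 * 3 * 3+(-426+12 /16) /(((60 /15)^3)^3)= -2065696421 /1048576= -1970.00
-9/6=-3/2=-1.50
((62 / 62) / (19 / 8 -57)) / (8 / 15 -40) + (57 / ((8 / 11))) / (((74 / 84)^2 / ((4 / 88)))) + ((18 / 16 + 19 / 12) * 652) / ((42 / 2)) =13369097747 / 150759756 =88.68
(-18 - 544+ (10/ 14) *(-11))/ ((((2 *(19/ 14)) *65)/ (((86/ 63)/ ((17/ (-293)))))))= 100514822/ 1322685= 75.99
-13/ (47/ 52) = -676/ 47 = -14.38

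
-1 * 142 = -142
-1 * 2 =-2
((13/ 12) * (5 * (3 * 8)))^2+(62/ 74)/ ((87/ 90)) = 18134630/ 1073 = 16900.87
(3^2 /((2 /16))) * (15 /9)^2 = 200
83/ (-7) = -83/ 7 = -11.86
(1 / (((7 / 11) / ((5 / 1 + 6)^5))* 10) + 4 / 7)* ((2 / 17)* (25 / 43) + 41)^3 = 47933747107950486861 / 27343252370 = 1753037512.12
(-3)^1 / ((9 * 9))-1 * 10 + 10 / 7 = -8.61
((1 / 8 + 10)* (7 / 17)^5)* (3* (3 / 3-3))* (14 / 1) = -28588707 / 2839714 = -10.07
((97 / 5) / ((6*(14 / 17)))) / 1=3.93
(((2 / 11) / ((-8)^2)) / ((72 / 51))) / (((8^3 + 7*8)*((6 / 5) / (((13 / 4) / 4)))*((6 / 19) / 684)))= 398905 / 76775424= 0.01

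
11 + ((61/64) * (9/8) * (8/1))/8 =6181/512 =12.07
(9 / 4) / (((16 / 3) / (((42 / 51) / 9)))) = 21 / 544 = 0.04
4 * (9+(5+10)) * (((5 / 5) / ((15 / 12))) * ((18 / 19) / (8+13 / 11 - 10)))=-8448 / 95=-88.93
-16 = -16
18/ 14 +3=30/ 7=4.29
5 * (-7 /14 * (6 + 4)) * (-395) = 9875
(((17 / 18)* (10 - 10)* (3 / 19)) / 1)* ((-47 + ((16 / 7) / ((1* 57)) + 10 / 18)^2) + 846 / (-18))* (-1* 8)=0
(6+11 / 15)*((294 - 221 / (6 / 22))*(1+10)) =-1720939 / 45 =-38243.09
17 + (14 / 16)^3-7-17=-3241 / 512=-6.33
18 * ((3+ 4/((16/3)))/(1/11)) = 1485/2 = 742.50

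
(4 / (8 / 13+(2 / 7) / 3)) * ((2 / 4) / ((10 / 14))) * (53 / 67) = 101283 / 32495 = 3.12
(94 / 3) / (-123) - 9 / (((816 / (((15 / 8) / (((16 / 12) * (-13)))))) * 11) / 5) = -116750093 / 459283968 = -0.25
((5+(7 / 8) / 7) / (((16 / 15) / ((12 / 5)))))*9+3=3417 / 32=106.78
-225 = -225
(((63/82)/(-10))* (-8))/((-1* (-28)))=9/410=0.02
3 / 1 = 3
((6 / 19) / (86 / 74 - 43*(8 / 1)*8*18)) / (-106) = 111 / 1845618523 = 0.00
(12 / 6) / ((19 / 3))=6 / 19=0.32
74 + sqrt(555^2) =629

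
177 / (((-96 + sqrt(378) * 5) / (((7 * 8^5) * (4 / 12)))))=216530944 / 39 + 33832960 * sqrt(42) / 39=11174194.48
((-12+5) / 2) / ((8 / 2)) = -7 / 8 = -0.88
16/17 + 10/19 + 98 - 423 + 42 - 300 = -187835/323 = -581.53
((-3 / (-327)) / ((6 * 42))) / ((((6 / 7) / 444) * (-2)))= -37 / 3924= -0.01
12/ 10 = 6/ 5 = 1.20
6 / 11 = 0.55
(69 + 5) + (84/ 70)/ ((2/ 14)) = 412/ 5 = 82.40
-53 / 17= -3.12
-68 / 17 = -4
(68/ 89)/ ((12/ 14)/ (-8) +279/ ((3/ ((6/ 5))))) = 9520/ 1389201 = 0.01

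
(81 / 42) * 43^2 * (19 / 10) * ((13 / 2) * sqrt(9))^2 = 1442724777 / 560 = 2576294.24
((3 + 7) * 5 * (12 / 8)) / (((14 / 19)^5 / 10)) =928537125 / 268912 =3452.94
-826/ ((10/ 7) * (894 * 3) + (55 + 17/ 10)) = -57820/ 272169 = -0.21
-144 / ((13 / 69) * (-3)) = 3312 / 13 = 254.77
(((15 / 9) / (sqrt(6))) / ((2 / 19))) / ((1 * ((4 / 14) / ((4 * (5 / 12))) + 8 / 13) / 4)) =43225 * sqrt(6) / 3222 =32.86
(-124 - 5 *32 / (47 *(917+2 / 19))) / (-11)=20311188 / 1801745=11.27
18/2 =9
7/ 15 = 0.47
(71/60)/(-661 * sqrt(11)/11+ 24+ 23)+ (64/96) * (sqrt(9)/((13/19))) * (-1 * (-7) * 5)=32926758409/321845160 - 46931 * sqrt(11)/24757320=102.30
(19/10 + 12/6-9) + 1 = -41/10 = -4.10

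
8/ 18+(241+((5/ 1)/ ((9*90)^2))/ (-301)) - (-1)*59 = 11866720319/ 39497220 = 300.44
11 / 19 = 0.58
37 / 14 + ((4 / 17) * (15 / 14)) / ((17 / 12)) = 11413 / 4046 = 2.82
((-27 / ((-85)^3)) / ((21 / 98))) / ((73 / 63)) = 7938 / 44831125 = 0.00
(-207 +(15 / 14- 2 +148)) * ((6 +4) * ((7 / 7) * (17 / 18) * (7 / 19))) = -71315 / 342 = -208.52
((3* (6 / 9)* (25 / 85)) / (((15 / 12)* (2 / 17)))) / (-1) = -4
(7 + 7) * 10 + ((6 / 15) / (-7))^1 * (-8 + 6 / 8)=9829 / 70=140.41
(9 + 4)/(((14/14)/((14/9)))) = 182/9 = 20.22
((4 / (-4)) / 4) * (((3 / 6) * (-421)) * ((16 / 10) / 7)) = 421 / 35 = 12.03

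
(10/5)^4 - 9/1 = 7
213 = 213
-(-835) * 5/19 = 4175/19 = 219.74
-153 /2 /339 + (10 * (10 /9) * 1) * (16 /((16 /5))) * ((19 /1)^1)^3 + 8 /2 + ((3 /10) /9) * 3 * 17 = 1937695337 /5085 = 381061.03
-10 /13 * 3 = -30 /13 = -2.31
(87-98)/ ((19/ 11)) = -6.37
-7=-7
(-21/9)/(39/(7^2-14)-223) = 245/23298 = 0.01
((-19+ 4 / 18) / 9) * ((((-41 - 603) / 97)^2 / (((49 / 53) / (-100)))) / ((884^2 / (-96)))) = -89718400 / 73418427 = -1.22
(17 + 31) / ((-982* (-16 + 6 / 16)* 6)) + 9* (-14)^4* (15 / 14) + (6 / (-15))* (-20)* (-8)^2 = 22767179032 / 61375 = 370952.00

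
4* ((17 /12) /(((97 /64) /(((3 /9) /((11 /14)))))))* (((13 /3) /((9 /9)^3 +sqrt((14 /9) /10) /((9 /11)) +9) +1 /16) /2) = 1376046028 /3492159759 - 99008* sqrt(35) /35274341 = 0.38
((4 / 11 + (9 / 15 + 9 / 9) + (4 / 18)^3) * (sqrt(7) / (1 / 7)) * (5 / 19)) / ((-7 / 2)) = -158344 * sqrt(7) / 152361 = -2.75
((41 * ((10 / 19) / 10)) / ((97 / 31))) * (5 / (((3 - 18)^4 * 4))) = 1271 / 74641500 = 0.00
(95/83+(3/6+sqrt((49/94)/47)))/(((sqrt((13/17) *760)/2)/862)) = 3017 *sqrt(20995)/58045+9051 *sqrt(41990)/15770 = 125.14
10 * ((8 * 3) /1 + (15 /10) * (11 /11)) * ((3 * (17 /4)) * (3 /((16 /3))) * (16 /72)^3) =1445 /72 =20.07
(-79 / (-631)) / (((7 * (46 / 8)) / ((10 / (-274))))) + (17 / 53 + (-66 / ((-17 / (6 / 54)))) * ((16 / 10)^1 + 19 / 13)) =4013510987063 / 2445317212065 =1.64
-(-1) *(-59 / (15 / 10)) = -118 / 3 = -39.33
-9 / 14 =-0.64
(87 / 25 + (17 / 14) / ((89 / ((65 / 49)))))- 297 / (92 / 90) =-5038514723 / 17553025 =-287.05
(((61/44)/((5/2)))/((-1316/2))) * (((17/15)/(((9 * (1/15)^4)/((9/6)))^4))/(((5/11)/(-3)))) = 672734761962890625/21056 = 31949789226960.99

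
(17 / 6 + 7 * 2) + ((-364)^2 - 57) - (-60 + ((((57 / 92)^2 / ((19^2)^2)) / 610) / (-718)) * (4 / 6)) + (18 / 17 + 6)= 4522392180865670953 / 34125365868960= 132522.89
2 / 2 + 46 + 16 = 63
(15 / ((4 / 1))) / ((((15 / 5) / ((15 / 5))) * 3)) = 5 / 4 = 1.25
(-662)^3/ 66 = -145058764/ 33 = -4395720.12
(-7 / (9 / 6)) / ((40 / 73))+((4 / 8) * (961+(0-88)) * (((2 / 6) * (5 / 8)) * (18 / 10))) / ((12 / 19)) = 240629 / 960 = 250.66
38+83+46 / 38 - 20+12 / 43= 83734 / 817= 102.49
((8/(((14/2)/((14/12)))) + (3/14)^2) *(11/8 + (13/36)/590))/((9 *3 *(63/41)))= 69394837/1517428080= 0.05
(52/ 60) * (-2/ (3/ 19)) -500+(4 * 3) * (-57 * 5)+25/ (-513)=-10083083/ 2565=-3931.03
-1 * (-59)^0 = -1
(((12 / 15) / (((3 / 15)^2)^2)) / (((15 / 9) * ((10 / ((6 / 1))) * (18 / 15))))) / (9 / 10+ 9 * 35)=500 / 1053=0.47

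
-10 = -10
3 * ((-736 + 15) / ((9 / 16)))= -11536 / 3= -3845.33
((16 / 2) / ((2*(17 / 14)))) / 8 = 7 / 17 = 0.41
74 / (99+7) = 0.70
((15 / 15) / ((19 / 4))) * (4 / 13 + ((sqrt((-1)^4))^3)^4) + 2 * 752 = 371556 / 247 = 1504.28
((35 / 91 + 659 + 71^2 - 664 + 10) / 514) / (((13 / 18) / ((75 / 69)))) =14760675 / 998959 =14.78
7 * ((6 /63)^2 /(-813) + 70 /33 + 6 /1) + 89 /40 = 1331299561 /22536360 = 59.07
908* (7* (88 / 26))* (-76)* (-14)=297562496 / 13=22889422.77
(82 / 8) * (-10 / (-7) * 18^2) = 33210 / 7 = 4744.29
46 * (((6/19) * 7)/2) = 966/19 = 50.84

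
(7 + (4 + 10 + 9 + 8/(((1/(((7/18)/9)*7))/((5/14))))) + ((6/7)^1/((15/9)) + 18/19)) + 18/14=258641/7695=33.61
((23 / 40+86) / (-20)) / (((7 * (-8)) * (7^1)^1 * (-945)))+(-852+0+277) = -575.00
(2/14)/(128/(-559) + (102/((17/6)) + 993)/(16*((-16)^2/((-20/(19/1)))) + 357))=-9878089/35965601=-0.27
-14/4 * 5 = -35/2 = -17.50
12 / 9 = 4 / 3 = 1.33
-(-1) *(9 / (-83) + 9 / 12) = 213 / 332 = 0.64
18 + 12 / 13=246 / 13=18.92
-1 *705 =-705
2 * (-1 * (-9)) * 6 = 108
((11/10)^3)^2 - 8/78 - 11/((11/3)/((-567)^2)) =-37614147909121/39000000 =-964465.33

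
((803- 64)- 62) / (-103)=-677 / 103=-6.57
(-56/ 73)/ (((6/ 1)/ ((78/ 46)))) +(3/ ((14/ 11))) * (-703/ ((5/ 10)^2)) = -77904790/ 11753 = -6628.50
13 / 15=0.87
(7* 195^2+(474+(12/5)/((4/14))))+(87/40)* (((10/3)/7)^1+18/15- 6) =186653597/700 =266648.00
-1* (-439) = 439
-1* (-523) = 523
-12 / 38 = -6 / 19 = -0.32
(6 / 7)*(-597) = -511.71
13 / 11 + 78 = 871 / 11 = 79.18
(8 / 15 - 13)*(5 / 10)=-187 / 30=-6.23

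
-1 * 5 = -5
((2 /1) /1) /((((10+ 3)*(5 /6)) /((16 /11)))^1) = 192 /715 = 0.27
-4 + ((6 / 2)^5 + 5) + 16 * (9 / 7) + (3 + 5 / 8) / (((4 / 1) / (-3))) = 58655 / 224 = 261.85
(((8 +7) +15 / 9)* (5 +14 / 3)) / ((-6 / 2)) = -1450 / 27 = -53.70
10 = 10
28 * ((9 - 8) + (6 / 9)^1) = 140 / 3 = 46.67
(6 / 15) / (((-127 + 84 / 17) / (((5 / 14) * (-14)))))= 34 / 2075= 0.02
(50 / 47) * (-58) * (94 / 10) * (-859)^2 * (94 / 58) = -693608140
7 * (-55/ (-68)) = 385/ 68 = 5.66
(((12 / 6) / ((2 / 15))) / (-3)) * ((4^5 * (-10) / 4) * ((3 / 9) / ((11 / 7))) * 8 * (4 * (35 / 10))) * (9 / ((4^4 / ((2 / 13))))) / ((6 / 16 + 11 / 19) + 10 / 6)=21450240 / 34177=627.62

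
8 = 8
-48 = -48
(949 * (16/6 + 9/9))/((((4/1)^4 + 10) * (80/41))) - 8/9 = 1113757/191520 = 5.82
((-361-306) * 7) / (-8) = 4669 / 8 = 583.62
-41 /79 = -0.52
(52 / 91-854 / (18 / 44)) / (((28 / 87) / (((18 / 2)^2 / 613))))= -25737210 / 30037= -856.85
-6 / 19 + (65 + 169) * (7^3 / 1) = 1524972 / 19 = 80261.68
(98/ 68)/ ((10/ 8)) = 98/ 85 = 1.15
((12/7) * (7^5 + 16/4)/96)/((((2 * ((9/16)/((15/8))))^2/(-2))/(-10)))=2101375/126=16677.58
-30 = -30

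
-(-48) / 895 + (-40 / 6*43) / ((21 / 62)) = -47718376 / 56385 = -846.30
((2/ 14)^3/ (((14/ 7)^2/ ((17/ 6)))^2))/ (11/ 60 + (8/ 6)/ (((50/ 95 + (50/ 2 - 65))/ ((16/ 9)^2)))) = 2926125/ 153186544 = 0.02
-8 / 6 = -1.33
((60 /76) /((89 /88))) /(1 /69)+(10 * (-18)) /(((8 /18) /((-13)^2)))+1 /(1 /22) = -115612213 /1691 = -68369.14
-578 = -578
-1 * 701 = -701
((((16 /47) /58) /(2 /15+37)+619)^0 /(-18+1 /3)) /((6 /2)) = -1 /53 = -0.02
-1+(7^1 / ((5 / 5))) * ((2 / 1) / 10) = 2 / 5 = 0.40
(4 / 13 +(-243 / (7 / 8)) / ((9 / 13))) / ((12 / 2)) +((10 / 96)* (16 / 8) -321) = -387.60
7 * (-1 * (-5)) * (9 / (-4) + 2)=-35 / 4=-8.75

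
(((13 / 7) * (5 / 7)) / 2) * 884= 28730 / 49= 586.33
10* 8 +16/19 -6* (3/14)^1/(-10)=107691/1330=80.97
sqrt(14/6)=1.53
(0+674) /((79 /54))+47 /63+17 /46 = 105731015 /228942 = 461.82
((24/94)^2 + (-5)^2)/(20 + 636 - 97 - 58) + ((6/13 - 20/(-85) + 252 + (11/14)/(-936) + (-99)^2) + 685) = 882507823312051/82179783504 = 10738.75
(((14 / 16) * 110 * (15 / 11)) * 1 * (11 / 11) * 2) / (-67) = -525 / 134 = -3.92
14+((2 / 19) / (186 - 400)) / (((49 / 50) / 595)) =194984 / 14231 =13.70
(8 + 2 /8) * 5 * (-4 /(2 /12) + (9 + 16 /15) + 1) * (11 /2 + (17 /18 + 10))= -8773.11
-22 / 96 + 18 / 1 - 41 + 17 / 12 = -349 / 16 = -21.81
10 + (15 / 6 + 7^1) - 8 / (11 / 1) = 413 / 22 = 18.77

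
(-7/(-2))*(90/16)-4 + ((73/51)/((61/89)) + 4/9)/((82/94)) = 113822431/6122448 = 18.59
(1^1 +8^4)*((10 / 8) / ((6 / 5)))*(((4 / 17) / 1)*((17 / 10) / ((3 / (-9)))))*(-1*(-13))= -266305 / 4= -66576.25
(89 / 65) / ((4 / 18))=801 / 130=6.16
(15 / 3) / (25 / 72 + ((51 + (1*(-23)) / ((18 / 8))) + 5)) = 40 / 369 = 0.11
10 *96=960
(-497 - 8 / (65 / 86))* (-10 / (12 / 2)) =32993 / 39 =845.97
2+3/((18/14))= 13/3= 4.33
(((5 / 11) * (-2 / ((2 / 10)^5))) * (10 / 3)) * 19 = -5937500 / 33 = -179924.24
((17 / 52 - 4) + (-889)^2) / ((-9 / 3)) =-41096501 / 156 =-263439.11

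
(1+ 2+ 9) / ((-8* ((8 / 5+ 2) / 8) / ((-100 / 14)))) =500 / 21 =23.81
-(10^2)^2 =-10000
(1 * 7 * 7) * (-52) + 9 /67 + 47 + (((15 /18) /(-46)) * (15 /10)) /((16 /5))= -493292427 /197248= -2500.87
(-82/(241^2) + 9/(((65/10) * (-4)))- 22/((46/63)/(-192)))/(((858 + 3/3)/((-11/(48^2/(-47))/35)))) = 103873878132761/2405907644474880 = 0.04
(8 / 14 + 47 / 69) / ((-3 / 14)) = -1210 / 207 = -5.85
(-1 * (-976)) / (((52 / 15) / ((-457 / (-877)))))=1672620 / 11401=146.71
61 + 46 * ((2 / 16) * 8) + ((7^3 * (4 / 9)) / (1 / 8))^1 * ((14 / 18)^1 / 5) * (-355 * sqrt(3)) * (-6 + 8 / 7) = 566681.43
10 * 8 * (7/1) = 560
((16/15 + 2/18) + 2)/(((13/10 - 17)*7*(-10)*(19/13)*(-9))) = -0.00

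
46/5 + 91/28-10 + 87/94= 3173/940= 3.38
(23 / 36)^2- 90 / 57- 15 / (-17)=-120733 / 418608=-0.29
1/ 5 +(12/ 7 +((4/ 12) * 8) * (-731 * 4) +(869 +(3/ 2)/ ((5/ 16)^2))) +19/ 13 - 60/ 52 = -47165878/ 6825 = -6910.75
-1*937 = -937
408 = 408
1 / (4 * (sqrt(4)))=1 / 8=0.12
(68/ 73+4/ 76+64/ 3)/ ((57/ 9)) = 92863/ 26353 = 3.52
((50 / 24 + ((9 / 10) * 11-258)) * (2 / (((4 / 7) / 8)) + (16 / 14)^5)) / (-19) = 619179667 / 1596665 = 387.80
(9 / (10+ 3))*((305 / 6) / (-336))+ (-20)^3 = -23296305 / 2912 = -8000.10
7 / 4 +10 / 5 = 15 / 4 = 3.75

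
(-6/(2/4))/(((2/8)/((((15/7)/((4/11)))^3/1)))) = -13476375/1372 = -9822.43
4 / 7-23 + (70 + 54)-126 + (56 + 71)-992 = -6226 / 7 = -889.43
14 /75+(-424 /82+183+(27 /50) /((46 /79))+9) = 53169167 /282900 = 187.94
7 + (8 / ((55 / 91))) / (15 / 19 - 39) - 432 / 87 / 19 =70319329 / 11000715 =6.39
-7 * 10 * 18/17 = -1260/17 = -74.12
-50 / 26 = -25 / 13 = -1.92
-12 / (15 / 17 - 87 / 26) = 1768 / 363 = 4.87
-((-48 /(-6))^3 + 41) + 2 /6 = -1658 /3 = -552.67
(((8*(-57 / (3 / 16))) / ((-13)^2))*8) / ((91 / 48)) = -933888 / 15379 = -60.72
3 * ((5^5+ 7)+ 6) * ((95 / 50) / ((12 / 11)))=327921 / 20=16396.05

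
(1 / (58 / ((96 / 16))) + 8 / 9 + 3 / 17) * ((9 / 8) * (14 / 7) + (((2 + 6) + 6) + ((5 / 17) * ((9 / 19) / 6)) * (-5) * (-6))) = 19.81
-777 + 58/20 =-7741/10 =-774.10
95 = 95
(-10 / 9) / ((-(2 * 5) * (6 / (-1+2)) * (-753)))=-1 / 40662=-0.00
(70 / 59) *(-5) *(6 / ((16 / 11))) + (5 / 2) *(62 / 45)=-44659 / 2124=-21.03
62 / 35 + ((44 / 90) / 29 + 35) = 36.79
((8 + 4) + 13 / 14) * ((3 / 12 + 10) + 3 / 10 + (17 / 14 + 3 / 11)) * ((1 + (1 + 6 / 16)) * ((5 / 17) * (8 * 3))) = 191246229 / 73304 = 2608.95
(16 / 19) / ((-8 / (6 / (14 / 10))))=-0.45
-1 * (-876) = 876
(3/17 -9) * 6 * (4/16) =-225/17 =-13.24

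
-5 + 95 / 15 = 1.33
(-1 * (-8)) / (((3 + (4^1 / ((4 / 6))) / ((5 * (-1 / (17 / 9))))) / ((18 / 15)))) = 144 / 11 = 13.09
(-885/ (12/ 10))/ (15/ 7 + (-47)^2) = -10325/ 30956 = -0.33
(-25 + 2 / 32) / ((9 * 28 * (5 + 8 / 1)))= -19 / 2496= -0.01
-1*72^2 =-5184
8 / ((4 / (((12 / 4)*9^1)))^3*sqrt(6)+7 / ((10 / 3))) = 216955473840 / 56949992683 - 335923200*sqrt(6) / 56949992683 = 3.80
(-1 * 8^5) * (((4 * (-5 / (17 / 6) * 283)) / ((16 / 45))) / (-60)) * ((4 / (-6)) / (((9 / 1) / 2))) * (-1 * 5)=-2272878.43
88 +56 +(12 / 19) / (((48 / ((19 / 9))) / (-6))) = 863 / 6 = 143.83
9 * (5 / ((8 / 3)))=135 / 8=16.88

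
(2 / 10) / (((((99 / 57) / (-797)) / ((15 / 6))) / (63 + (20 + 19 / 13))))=-2771169 / 143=-19378.80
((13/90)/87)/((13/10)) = 1/783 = 0.00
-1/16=-0.06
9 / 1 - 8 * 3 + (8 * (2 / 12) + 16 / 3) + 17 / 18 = -133 / 18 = -7.39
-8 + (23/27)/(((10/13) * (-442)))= -73463/9180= -8.00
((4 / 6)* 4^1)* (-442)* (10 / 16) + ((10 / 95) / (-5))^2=-19945238 / 27075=-736.67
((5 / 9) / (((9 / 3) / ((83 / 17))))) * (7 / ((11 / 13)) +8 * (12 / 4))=147325 / 5049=29.18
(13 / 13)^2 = 1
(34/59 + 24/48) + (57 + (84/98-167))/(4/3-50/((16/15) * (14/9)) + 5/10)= 5534939/1122062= 4.93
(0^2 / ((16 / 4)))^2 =0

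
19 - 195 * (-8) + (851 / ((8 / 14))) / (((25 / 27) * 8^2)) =10266439 / 6400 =1604.13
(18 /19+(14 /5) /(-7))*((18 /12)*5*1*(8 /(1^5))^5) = 2555904 /19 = 134521.26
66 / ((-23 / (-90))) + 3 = 6009 / 23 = 261.26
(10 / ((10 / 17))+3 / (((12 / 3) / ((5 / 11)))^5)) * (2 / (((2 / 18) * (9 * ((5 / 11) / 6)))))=8410755549 / 18740480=448.80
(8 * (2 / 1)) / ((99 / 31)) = 496 / 99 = 5.01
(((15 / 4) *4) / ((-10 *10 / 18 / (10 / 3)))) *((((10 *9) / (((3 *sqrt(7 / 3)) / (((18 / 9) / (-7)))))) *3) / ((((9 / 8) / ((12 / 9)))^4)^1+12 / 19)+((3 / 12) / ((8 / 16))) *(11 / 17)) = -99 / 34+10758389760 *sqrt(21) / 370444753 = 130.17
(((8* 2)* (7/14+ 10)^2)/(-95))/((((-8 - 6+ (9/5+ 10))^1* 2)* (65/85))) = 5.52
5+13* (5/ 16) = 145/ 16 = 9.06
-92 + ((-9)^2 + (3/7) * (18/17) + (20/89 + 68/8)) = -38583/21182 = -1.82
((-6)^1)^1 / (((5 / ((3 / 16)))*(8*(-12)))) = 0.00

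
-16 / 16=-1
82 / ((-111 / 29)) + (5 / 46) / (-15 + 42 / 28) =-492431 / 22977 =-21.43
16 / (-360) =-2 / 45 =-0.04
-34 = -34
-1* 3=-3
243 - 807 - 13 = -577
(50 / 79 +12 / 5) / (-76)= -0.04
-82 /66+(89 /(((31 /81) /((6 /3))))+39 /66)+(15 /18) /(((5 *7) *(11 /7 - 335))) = 2217894829 /4775364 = 464.45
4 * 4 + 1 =17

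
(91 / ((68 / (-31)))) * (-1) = 2821 / 68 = 41.49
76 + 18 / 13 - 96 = -242 / 13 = -18.62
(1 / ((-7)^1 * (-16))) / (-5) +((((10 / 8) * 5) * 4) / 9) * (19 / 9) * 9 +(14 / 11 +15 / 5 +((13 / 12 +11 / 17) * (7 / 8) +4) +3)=123583279 / 1884960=65.56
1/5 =0.20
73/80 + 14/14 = 1.91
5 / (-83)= -5 / 83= -0.06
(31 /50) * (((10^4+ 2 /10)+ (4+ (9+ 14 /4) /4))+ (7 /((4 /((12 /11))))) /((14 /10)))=136518513 /22000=6205.39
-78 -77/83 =-6551/83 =-78.93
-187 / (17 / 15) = -165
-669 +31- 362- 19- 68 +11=-1076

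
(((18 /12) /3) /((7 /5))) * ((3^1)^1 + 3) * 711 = 1523.57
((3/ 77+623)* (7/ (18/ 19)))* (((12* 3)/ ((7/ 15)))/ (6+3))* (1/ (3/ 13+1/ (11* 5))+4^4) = 210936160990/ 20559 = 10260039.93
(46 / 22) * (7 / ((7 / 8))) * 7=1288 / 11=117.09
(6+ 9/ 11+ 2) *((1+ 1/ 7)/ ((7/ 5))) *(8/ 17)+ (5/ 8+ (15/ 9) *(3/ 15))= 955709/ 219912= 4.35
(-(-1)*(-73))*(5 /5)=-73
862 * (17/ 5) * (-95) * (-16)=4454816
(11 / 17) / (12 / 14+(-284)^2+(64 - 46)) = 77 / 9600308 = 0.00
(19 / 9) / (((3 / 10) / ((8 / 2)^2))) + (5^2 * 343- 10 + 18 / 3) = 234457 / 27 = 8683.59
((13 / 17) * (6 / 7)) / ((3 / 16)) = 3.50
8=8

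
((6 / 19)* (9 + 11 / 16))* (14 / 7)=465 / 76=6.12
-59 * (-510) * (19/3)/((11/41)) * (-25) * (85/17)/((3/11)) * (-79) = 77157028750/3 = 25719009583.33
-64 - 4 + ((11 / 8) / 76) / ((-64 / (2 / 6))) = -7938059 / 116736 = -68.00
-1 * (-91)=91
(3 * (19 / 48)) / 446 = 19 / 7136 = 0.00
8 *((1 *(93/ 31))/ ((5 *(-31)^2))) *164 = 3936/ 4805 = 0.82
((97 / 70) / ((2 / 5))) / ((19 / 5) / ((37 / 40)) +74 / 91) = 46657 / 66280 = 0.70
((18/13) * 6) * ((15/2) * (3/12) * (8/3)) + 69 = 110.54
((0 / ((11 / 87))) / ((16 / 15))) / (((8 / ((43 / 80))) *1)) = 0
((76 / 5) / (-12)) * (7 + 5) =-76 / 5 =-15.20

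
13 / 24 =0.54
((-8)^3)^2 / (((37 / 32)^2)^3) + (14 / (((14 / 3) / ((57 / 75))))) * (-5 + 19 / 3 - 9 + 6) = 1407326134751509 / 12828632045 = 109701.96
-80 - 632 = -712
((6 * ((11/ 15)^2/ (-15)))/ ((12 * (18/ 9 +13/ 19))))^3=-12151136899/ 40796400515625000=-0.00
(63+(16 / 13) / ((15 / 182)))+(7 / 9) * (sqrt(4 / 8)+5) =7 * sqrt(2) / 18+3682 / 45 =82.37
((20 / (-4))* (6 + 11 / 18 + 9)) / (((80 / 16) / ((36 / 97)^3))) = -728352 / 912673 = -0.80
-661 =-661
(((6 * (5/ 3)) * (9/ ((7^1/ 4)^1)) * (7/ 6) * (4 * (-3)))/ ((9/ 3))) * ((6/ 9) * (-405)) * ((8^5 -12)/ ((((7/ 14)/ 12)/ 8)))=407537049600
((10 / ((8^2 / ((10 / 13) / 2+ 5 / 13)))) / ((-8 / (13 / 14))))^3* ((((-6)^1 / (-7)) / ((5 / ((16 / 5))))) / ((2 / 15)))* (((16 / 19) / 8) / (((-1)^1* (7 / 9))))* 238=4303125 / 11958747136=0.00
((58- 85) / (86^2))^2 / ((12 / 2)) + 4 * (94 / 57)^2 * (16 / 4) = 15466765915139 / 355445902368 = 43.51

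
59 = 59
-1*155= -155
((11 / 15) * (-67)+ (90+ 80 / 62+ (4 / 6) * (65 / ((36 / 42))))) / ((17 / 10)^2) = 2586680 / 80631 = 32.08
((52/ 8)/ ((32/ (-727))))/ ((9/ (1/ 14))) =-9451/ 8064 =-1.17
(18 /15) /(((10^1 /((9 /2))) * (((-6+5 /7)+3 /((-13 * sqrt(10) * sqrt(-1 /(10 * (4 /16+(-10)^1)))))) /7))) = -1272726 /1746625+27783 * sqrt(39) /1746625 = -0.63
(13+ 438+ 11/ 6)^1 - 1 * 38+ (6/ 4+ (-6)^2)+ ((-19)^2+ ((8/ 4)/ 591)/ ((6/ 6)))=480682/ 591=813.34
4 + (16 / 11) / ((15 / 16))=916 / 165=5.55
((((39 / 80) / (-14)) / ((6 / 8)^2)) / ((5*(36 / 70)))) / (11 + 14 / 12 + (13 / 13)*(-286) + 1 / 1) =13 / 147330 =0.00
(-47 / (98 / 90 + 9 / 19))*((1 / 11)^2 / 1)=-40185 / 161656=-0.25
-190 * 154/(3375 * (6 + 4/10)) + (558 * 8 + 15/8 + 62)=2444321/540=4526.52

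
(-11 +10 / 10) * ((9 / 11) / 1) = -90 / 11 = -8.18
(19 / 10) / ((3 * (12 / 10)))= 19 / 36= 0.53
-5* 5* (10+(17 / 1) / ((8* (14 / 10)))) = -287.95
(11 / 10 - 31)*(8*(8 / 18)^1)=-4784 / 45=-106.31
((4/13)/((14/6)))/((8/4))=6/91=0.07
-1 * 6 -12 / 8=-15 / 2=-7.50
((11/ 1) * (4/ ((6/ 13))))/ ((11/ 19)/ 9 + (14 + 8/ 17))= 277134/ 42253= 6.56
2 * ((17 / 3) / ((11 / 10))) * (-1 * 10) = -3400 / 33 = -103.03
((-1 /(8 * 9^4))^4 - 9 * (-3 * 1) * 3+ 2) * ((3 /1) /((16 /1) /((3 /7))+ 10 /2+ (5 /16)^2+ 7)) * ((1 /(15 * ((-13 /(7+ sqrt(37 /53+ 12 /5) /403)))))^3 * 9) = -581231043931804479542933180584 /277150366600491554856367832255625 - 498197520452459441335418695003 * sqrt(217565) /59196546802198991201771605291478943750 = -0.00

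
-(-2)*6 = 12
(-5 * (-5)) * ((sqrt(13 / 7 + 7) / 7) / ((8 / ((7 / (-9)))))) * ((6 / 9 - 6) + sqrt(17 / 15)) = 5 * sqrt(434) * (80 - sqrt(255)) / 1512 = 4.41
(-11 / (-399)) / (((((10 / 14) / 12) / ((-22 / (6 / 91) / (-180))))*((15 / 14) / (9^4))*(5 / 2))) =24972948 / 11875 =2102.99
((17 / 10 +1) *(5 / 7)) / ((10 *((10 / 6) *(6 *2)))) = 27 / 2800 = 0.01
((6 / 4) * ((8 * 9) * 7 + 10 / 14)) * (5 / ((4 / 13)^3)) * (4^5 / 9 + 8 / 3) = 15131281.71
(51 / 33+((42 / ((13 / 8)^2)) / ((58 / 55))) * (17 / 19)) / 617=15406063 / 631998653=0.02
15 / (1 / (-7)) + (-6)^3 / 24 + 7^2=-65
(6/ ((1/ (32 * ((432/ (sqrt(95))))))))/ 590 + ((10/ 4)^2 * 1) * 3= 41472 * sqrt(95)/ 28025 + 75/ 4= 33.17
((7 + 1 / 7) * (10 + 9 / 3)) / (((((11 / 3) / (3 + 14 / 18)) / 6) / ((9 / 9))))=44200 / 77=574.03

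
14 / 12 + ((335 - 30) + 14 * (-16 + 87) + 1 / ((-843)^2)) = 1300.17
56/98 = 4/7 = 0.57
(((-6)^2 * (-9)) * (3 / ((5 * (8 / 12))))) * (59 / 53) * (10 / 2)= -86022 / 53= -1623.06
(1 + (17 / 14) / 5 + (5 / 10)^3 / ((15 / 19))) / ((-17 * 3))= -1177 / 42840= -0.03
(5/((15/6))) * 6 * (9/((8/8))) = 108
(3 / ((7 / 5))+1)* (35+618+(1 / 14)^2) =1407879 / 686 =2052.30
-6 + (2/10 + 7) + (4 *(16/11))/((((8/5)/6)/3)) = 3666/55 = 66.65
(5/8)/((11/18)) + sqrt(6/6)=89/44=2.02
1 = 1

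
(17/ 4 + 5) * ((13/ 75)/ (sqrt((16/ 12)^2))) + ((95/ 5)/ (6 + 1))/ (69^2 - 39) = 7953287/ 6610800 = 1.20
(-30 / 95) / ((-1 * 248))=3 / 2356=0.00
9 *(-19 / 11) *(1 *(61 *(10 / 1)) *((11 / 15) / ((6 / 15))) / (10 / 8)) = -13908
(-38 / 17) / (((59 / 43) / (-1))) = 1634 / 1003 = 1.63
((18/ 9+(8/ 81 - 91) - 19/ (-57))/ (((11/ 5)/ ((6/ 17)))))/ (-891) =4220/ 264627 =0.02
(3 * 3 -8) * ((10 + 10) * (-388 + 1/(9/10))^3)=-844337923360/729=-1158213886.64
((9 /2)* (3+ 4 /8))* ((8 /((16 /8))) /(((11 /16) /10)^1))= 916.36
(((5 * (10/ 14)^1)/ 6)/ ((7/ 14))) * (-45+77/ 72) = -79075/ 1512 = -52.30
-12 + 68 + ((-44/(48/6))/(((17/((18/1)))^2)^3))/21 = 9399571304/168962983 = 55.63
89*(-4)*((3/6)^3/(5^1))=-89/10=-8.90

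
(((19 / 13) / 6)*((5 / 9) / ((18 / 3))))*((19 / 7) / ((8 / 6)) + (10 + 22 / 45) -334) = -7696121 / 1061424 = -7.25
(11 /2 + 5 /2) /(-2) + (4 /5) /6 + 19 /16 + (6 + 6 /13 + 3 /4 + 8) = 39101 /3120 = 12.53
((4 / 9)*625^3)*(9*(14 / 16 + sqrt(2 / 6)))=976562500*sqrt(3) / 3 + 1708984375 / 2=1418310809.76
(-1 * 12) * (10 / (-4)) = 30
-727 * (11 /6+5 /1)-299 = -31601 /6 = -5266.83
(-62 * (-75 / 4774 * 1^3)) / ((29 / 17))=1275 / 2233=0.57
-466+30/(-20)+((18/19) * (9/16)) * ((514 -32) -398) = -8032/19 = -422.74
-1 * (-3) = 3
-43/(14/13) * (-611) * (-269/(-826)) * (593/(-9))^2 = 32308342996969/936684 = 34492254.59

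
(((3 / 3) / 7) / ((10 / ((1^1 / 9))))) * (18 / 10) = 1 / 350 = 0.00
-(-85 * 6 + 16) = 494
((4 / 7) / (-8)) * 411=-411 / 14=-29.36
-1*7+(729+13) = 735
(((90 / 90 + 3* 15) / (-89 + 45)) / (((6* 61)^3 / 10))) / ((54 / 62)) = -3565 / 14561285112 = -0.00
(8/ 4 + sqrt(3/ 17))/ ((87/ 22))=22*sqrt(51)/ 1479 + 44/ 87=0.61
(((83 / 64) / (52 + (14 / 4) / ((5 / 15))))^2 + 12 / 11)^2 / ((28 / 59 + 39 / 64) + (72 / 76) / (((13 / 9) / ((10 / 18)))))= 0.82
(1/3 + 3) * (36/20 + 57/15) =56/3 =18.67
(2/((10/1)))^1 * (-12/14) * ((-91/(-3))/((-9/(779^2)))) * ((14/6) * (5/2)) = 55222531/27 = 2045278.93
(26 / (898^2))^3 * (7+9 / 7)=0.00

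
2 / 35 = 0.06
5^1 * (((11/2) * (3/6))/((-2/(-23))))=1265/8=158.12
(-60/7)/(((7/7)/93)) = -5580/7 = -797.14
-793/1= -793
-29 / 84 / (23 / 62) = -899 / 966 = -0.93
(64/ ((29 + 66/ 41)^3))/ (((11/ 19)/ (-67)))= -5615131712/ 21743220125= -0.26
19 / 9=2.11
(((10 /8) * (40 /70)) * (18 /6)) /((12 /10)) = 25 /14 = 1.79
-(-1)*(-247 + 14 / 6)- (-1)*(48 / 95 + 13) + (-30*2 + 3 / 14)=-1160879 / 3990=-290.95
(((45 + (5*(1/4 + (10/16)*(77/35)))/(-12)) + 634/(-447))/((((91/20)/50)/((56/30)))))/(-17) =-5114225/98787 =-51.77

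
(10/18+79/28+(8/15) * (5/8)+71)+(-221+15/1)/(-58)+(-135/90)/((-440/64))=31544341/401940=78.48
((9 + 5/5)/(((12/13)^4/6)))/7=142805/12096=11.81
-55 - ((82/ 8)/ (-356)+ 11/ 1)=-93943/ 1424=-65.97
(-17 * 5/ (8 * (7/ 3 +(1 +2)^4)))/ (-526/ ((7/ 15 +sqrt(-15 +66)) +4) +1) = 853638/ 764848175 +120717 * sqrt(51)/ 489502832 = 0.00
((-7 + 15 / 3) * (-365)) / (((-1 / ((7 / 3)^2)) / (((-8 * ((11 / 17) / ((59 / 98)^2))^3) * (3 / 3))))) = 337398724747404221440 / 1865096656004097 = 180901.47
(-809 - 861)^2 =2788900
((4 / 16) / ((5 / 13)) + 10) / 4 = 2.66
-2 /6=-1 /3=-0.33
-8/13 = -0.62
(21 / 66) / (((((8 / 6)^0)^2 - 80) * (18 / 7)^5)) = -117649 / 3284069184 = -0.00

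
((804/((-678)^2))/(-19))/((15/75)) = -335/727833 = -0.00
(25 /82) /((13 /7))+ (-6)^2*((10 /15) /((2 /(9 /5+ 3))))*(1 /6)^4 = 10007 /47970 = 0.21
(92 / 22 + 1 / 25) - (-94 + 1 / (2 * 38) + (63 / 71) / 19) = 7666449 / 78100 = 98.16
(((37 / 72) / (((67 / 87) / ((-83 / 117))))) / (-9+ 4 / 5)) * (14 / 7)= 445295 / 3856788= 0.12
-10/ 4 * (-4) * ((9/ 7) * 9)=115.71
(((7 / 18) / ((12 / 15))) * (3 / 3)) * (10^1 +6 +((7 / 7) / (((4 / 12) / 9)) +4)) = 1645 / 72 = 22.85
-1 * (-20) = 20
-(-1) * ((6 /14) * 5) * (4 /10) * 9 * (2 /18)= 6 /7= 0.86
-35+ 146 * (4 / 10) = 117 / 5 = 23.40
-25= -25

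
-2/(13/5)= -10/13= -0.77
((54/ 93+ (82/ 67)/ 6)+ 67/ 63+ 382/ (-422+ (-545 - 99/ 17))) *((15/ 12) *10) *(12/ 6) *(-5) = -196850316875/ 1082006919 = -181.93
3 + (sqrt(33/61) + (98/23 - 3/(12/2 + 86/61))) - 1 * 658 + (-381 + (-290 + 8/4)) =-1319.41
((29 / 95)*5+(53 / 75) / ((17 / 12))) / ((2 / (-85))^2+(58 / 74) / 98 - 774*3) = -1008031626 / 1155792489749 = -0.00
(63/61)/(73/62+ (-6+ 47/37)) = -144522/497089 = -0.29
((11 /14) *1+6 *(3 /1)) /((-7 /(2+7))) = -2367 /98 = -24.15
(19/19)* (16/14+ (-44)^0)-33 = -216/7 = -30.86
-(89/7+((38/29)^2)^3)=-17.78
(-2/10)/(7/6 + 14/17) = -102/1015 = -0.10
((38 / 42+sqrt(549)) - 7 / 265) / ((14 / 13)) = 31772 / 38955+39 * sqrt(61) / 14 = 22.57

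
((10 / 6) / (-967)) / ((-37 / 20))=100 / 107337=0.00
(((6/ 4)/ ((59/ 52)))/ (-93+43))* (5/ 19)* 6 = -234/ 5605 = -0.04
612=612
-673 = -673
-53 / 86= -0.62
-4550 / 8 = -2275 / 4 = -568.75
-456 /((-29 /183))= 83448 /29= 2877.52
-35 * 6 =-210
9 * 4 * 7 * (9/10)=1134/5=226.80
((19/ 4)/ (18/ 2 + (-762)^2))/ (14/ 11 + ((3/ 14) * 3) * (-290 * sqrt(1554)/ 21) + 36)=-466697 * sqrt(1554)/ 778122037408920-2939167/ 1167183056113380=-0.00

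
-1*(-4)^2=-16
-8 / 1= -8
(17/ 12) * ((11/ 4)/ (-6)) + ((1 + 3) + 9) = 3557/ 288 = 12.35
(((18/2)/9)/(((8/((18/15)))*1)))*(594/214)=891/2140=0.42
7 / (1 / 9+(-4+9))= 63 / 46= 1.37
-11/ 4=-2.75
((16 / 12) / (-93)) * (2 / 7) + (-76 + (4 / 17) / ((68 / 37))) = -42825743 / 564417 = -75.88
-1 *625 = -625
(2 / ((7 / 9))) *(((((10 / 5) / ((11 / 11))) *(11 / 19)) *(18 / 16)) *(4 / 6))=297 / 133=2.23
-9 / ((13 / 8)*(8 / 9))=-81 / 13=-6.23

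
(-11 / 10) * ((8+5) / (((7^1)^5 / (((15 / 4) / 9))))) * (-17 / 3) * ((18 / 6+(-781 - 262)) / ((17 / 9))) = -18590 / 16807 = -1.11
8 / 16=1 / 2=0.50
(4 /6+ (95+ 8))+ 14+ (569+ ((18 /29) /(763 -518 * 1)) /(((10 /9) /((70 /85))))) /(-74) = 2106403639 /19153050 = 109.98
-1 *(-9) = 9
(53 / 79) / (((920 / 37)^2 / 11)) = 0.01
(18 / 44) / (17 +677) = 9 / 15268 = 0.00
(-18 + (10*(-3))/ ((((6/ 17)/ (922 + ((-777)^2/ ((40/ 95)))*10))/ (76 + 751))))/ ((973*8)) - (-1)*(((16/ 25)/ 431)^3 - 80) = -5043942280094980868826319/ 38950645121500000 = -129495731.44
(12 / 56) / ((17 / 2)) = 3 / 119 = 0.03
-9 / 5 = -1.80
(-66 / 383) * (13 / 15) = -286 / 1915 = -0.15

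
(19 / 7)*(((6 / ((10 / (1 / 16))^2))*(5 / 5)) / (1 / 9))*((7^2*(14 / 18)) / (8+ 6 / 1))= 399 / 25600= 0.02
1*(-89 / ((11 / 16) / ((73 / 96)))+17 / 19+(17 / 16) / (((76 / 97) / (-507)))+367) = -882985 / 2112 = -418.08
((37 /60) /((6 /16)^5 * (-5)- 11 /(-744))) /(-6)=4698112 /1019085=4.61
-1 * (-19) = 19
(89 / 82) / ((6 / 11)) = 979 / 492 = 1.99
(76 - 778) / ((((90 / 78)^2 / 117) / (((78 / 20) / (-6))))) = 10024911 / 250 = 40099.64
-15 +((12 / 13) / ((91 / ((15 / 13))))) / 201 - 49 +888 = 849043892 / 1030393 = 824.00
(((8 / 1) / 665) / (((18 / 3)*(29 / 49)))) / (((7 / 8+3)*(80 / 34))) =476 / 1281075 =0.00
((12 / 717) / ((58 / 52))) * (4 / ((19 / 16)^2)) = 106496 / 2502091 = 0.04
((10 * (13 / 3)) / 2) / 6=65 / 18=3.61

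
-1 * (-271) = 271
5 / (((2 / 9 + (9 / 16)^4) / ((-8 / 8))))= -2949120 / 190121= -15.51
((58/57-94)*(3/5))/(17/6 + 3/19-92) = 6360/10147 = 0.63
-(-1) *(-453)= -453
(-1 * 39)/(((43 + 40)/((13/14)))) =-507/1162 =-0.44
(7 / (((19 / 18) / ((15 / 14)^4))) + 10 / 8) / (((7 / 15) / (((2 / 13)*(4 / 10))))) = 1562385 / 1186094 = 1.32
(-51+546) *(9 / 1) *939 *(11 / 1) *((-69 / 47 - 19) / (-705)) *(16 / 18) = 2623235472 / 2209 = 1187521.72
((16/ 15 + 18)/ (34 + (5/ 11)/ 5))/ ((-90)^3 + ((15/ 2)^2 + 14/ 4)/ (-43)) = -541112/ 705308844375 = -0.00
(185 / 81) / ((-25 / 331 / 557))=-6821579 / 405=-16843.40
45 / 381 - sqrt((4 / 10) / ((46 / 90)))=15 / 127 - 3 * sqrt(46) / 23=-0.77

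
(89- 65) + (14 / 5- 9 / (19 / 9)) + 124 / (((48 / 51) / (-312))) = -3902929 / 95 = -41083.46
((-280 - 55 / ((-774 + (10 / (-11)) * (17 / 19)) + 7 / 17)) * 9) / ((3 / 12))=-27727570980 / 2751449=-10077.44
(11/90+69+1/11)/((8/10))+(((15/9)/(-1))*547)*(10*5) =-36033479/792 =-45496.82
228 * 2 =456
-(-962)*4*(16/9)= 61568/9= 6840.89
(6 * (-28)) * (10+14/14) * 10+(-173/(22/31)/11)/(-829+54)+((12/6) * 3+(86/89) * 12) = -9941066303/538450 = -18462.38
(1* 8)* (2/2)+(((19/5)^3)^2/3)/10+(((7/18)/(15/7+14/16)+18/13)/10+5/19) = 491188409173/4515468750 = 108.78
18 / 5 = 3.60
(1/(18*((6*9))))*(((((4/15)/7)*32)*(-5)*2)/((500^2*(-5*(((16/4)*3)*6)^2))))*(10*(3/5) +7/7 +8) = 1/34445250000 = 0.00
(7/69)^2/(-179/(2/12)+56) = -49/4846698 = -0.00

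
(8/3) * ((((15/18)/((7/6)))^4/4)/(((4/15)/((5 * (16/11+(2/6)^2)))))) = 2421875/475398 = 5.09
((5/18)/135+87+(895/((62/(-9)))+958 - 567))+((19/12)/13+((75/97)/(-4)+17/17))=6630593629/18998226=349.01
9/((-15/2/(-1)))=6/5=1.20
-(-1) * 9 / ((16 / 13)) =117 / 16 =7.31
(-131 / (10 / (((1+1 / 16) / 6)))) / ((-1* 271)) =2227 / 260160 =0.01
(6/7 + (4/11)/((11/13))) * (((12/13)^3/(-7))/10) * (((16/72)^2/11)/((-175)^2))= -27904/13164414388125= -0.00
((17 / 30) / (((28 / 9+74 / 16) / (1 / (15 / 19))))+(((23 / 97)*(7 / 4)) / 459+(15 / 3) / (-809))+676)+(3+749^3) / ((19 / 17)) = 14331224362629166746419 / 38119020938100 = 375959927.88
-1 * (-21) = 21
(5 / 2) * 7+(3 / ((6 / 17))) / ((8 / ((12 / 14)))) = 1031 / 56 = 18.41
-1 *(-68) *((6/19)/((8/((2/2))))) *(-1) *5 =-255/19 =-13.42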